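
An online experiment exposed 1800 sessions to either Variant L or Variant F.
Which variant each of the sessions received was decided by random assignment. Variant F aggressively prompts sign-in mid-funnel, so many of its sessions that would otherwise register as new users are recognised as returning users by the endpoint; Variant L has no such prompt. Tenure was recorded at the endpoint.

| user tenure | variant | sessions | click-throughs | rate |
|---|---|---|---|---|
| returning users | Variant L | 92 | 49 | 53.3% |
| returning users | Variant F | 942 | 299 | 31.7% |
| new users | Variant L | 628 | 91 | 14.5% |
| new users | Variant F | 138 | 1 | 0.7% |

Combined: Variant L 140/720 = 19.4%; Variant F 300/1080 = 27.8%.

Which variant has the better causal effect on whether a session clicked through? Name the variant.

Variant F

Stratifying would compare variants among sessions the variants themselves sorted into user tenure groups — a form of selection on an intermediate. The unconditioned pooled rates give the total causal effect.
Pooled: Variant L 19.4% vs Variant F 27.8%; Variant F is higher overall.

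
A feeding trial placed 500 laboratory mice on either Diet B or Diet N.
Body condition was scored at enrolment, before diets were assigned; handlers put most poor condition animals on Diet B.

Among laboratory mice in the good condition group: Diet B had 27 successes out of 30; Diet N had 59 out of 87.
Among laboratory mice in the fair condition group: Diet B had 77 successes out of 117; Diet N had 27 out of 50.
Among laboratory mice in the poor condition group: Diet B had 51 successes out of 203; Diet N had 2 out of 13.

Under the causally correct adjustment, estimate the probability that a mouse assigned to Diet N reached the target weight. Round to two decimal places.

Nothing the diet does changes starting body condition; the imbalance is an allocation artefact. With starting body condition also predicting the outcome, the pooled figure is confounded, and the within-stratum comparison is the causal one.
Standardising Diet N to the population starting body condition mix: 0.234·59/87 + 0.334·27/50 + 0.432·2/13 = 0.406.

0.41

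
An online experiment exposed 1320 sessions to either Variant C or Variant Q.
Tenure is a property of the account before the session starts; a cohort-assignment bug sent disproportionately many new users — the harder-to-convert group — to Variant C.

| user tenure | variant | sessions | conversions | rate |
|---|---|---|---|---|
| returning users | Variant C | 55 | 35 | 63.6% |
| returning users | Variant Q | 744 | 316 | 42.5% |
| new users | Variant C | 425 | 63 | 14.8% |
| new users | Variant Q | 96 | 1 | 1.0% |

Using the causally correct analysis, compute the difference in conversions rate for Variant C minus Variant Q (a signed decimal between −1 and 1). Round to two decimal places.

The stratified and pooled comparisons disagree (Variant C wins within each user tenure; Variant Q wins overall), so the answer turns on the causal role of user tenure.
Nothing the variant does changes user tenure; the imbalance is an allocation artefact. With user tenure also predicting the outcome, the pooled figure is confounded, and the within-stratum comparison is the causal one.
Adjusting over the population distribution of user tenure: 0.605·(0.636−0.425) + 0.395·(0.148−0.010) = +0.182.

+0.18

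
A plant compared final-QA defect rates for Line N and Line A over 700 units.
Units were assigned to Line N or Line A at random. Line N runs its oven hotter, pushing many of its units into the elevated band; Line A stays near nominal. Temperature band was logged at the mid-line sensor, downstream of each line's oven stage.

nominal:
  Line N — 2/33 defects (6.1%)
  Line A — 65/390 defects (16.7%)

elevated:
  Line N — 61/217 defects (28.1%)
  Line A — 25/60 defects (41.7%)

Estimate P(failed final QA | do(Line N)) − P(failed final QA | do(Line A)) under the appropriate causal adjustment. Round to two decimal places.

+0.05

The distribution of in-process temperature band is itself part of what the line does — it is an intermediate outcome. Holding it fixed would remove that part of the effect; the total effect is the pooled difference.
The causal difference is the pooled difference: 0.252 − 0.200 = +0.052.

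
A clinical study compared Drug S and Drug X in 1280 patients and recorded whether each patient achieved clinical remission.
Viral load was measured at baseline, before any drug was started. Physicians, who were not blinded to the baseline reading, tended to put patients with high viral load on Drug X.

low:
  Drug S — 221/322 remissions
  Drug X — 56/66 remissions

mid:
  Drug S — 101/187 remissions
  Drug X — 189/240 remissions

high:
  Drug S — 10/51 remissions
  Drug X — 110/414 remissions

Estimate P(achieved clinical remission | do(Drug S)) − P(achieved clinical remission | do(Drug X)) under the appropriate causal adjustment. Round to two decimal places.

Viral load differs across drugs for reasons unrelated to any effect of the drug itself, and it separately predicts the outcome — a classic confounder. We must compare within viral load levels.
Adjusting over the population distribution of viral load: 0.303·(0.686−0.848) + 0.334·(0.540−0.787) + 0.363·(0.196−0.266) = -0.157.

-0.16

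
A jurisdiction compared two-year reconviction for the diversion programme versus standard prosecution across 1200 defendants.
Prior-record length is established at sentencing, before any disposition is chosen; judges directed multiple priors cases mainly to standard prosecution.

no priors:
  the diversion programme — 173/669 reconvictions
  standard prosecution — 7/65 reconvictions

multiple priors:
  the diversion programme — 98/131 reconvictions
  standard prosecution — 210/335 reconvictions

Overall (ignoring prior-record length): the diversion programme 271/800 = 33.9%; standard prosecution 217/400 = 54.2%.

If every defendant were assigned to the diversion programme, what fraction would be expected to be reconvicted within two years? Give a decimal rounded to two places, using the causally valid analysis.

0.45

Prior-record length is set before the disposition has any effect — it is not caused by the disposition — and it independently drives the outcome. That makes it a confounder, so the causal comparison is within prior-record length levels.
Standardising the diversion programme to the population prior-record length mix: 0.612·173/669 + 0.388·98/131 = 0.449.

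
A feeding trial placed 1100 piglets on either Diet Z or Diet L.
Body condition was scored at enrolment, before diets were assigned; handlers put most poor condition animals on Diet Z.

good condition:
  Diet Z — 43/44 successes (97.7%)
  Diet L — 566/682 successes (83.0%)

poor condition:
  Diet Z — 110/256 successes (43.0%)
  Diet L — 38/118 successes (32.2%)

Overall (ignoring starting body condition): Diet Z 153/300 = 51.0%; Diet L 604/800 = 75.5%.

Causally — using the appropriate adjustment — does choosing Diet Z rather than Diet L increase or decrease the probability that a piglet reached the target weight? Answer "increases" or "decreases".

Since starting body condition is a pre-existing factor (not a product of the diet) and it affects the outcome on its own, it is a confounder. The stratified rates, not the pooled rate, identify the causal effect.
Within each level — good condition: 97.7% vs 83.0%; poor condition: 43.0% vs 32.2% — Diet Z is higher every time.

increases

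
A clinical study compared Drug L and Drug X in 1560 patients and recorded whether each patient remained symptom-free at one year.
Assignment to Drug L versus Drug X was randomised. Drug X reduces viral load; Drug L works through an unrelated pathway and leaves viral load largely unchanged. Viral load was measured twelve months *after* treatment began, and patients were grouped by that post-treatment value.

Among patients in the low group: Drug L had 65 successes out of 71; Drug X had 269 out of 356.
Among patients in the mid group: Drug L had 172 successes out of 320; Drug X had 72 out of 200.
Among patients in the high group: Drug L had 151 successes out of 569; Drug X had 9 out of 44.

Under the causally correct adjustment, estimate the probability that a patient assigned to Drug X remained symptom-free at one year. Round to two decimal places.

Viral load is downstream of the drug. One should not condition on a consequence of treatment, so the overall rates are the right comparison.
So P(outcome | do(Drug X)) is just the pooled rate for Drug X: 350/600 = 0.583.

0.58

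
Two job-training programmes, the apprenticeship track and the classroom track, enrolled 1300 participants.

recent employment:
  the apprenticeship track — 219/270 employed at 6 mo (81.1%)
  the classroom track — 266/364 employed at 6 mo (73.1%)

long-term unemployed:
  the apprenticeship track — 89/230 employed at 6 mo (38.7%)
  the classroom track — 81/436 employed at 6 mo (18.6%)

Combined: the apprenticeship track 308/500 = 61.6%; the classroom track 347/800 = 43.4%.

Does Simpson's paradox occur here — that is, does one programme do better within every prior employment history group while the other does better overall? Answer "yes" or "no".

Within each prior employment history level (recent employment 81.1% vs 73.1%; long-term unemployed 38.7% vs 18.6%), the apprenticeship track has the higher rate every time. Pooled: 61.6% vs 43.4% — the apprenticeship track has the higher rate overall. They agree.

no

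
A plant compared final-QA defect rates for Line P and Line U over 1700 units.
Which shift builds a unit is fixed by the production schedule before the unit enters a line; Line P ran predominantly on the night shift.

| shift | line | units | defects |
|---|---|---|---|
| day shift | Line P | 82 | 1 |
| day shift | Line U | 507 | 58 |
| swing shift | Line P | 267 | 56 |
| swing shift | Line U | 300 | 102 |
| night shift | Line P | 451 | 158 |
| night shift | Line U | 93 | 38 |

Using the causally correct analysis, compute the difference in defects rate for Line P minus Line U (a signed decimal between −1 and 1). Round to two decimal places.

-0.10

Here shift is a common cause — it drives both which line a case falls under and the outcome. The crude comparison mixes populations; the stratum-specific rates are the causally relevant ones.
Adjusting over the population distribution of shift: 0.346·(0.012−0.114) + 0.334·(0.210−0.340) + 0.320·(0.350−0.409) = -0.098.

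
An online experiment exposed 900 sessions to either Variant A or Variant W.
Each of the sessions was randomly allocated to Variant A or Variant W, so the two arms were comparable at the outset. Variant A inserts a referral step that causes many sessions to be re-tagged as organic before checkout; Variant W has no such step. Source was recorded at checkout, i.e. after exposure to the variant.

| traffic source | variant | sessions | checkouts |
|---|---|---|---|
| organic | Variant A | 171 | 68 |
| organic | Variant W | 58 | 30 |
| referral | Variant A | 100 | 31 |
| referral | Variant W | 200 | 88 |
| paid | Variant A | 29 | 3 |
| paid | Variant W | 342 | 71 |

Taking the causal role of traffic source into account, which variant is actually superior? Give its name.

Variant A

Within every traffic source level Variant W has the higher rate, yet pooled Variant A does — Simpson's reversal.
Traffic source is downstream of the variant. One should not condition on a consequence of treatment, so the overall rates are the right comparison.
Pooled: Variant A 34.0% vs Variant W 31.5%; Variant A is higher overall.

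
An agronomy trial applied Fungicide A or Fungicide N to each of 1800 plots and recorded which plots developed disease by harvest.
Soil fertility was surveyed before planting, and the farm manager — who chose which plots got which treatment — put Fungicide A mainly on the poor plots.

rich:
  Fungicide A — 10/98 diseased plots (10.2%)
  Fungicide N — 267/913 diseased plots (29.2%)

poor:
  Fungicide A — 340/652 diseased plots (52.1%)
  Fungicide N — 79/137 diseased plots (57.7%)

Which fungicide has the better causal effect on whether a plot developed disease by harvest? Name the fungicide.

Fungicide A

Fungicide A is lower inside every soil fertility stratum but Fungicide N is lower in aggregate. Whether to stratify depends on how soil fertility relates to the fungicide.
Here soil fertility is a common cause — it drives both which fungicide a case falls under and the outcome. The crude comparison mixes populations; the stratum-specific rates are the causally relevant ones.
Within each level — rich: 10.2% vs 29.2%; poor: 52.1% vs 57.7% — Fungicide A is lower every time.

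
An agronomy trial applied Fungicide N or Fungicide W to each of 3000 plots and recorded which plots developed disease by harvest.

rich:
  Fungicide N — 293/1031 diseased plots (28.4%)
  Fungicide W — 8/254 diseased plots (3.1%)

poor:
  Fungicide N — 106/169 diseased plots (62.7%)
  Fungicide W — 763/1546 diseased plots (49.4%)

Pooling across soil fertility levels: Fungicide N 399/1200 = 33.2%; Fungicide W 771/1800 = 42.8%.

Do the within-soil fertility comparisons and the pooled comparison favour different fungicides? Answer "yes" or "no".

Within each soil fertility level (rich 28.4% vs 3.1%; poor 62.7% vs 49.4%), Fungicide W has the lower rate every time. Pooled: 33.2% vs 42.8% — Fungicide N has the lower rate overall. The two comparisons disagree.

yes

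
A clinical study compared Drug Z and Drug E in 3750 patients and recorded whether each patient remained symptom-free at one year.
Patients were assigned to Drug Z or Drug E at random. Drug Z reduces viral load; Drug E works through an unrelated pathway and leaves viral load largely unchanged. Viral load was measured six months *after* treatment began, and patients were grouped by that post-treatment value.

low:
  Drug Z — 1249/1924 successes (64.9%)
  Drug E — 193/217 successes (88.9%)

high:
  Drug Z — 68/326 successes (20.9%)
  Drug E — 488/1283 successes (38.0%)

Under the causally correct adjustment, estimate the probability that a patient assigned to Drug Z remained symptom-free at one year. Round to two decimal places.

The viral load-specific comparison favours Drug E throughout, but the pooled figures favour Drug Z. The question is whether to condition on viral load.
Because the drug influences viral load, viral load is a post-treatment mediator, not a confounder. Stratifying on it would bias the estimate; the causal effect is the crude pooled difference.
So P(outcome | do(Drug Z)) is just the pooled rate for Drug Z: 1317/2250 = 0.585.

0.59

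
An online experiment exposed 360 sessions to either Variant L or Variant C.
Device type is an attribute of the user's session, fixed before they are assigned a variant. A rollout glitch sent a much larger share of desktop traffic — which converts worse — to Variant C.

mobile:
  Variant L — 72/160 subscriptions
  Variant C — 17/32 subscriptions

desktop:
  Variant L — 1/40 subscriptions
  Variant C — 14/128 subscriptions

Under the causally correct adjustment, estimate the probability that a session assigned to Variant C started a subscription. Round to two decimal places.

The stratified and pooled comparisons disagree (Variant C wins within each device type; Variant L wins overall), so the answer turns on the causal role of device type.
Here device type is a common cause — it drives both which variant a case falls under and the outcome. The crude comparison mixes populations; the stratum-specific rates are the causally relevant ones.
Standardising Variant C to the population device type mix: 0.533·17/32 + 0.467·14/128 = 0.334.

0.33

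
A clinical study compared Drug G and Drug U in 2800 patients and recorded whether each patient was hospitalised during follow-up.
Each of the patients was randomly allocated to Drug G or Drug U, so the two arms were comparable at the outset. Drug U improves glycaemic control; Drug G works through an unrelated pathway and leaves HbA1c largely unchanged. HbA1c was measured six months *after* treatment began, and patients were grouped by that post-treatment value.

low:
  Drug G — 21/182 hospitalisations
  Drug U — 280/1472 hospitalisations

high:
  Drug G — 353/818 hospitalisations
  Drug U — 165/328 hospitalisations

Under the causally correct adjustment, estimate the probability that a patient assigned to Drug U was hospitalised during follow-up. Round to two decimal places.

0.25

The distribution of HbA1c is itself part of what the drug does — it is an intermediate outcome. Holding it fixed would remove that part of the effect; the total effect is the pooled difference.
So P(outcome | do(Drug U)) is just the pooled rate for Drug U: 445/1800 = 0.247.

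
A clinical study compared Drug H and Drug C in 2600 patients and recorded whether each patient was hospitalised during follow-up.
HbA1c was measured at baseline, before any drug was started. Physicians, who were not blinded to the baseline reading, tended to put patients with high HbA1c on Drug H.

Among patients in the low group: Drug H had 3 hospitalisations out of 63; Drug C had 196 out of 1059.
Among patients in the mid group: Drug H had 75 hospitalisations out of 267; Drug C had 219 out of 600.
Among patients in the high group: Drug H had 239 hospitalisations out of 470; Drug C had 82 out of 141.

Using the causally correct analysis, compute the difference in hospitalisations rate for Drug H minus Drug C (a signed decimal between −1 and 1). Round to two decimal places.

-0.10

HbA1c differs across drugs for reasons unrelated to any effect of the drug itself, and it separately predicts the outcome — a classic confounder. We must compare within HbA1c levels.
Adjusting over the population distribution of HbA1c: 0.432·(0.048−0.185) + 0.333·(0.281−0.365) + 0.235·(0.509−0.582) = -0.105.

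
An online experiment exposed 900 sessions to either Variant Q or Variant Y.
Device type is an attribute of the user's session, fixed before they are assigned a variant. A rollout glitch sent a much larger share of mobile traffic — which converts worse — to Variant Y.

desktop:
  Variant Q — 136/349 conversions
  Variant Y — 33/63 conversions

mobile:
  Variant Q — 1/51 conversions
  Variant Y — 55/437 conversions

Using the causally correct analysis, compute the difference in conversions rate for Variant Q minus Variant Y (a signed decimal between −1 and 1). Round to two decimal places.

-0.12

Since device type is a pre-existing factor (not a product of the variant) and it affects the outcome on its own, it is a confounder. The stratified rates, not the pooled rate, identify the causal effect.
Adjusting over the population distribution of device type: 0.458·(0.390−0.524) + 0.542·(0.020−0.126) = -0.119.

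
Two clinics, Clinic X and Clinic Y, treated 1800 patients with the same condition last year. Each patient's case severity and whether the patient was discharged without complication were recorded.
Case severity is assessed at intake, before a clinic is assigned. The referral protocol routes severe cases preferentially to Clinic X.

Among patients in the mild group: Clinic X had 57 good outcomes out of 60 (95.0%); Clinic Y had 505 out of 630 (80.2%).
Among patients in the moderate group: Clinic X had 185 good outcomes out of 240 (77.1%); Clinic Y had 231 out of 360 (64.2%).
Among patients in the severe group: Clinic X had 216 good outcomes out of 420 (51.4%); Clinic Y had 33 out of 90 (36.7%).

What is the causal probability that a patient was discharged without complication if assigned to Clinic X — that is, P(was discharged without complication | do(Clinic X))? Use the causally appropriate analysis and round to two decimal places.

The stratified and pooled comparisons disagree (Clinic X wins within each case severity; Clinic Y wins overall), so the answer turns on the causal role of case severity.
Case severity differs across clinics for reasons unrelated to any effect of the clinic itself, and it separately predicts the outcome — a classic confounder. We must compare within case severity levels.
Standardising Clinic X to the population case severity mix: 0.383·57/60 + 0.333·185/240 + 0.283·216/420 = 0.767.

0.77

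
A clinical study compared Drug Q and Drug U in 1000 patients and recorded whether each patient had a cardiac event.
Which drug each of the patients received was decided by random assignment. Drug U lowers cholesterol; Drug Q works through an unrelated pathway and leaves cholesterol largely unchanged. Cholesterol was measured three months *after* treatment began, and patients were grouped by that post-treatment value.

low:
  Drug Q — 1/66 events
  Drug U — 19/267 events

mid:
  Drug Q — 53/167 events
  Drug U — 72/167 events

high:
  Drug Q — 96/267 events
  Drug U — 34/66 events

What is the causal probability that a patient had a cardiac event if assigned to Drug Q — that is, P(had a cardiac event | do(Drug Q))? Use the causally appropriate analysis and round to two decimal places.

Stratifying would compare drugs among patients the drugs themselves sorted into cholesterol groups — a form of selection on an intermediate. The unconditioned pooled rates give the total causal effect.
So P(outcome | do(Drug Q)) is just the pooled rate for Drug Q: 150/500 = 0.300.

0.30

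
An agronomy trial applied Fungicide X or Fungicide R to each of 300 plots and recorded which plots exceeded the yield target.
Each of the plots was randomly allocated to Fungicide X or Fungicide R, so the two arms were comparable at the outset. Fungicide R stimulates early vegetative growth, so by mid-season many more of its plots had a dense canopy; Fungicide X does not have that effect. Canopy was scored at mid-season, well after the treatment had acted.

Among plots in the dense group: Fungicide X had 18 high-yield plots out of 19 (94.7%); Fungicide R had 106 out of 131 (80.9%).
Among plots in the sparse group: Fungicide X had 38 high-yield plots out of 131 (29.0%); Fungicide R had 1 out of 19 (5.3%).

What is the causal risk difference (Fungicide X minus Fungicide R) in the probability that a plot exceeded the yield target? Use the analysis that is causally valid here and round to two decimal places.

-0.34

Because the fungicide influences mid-season canopy, mid-season canopy is a post-treatment mediator, not a confounder. Stratifying on it would bias the estimate; the causal effect is the crude pooled difference.
The causal difference is the pooled difference: 0.373 − 0.713 = -0.340.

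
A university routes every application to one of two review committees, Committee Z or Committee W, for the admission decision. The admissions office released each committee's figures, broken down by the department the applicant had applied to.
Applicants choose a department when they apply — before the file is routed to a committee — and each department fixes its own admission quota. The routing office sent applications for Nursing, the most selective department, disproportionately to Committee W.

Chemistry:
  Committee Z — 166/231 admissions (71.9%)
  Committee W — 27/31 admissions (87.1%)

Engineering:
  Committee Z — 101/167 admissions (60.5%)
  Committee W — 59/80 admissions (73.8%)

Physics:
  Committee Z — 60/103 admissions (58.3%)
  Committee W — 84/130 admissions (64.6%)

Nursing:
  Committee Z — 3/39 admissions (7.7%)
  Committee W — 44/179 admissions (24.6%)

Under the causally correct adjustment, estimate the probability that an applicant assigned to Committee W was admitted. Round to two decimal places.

Department is set before the review committee has any effect — it is not caused by the review committee — and it independently drives the outcome. That makes it a confounder, so the causal comparison is within department levels.
Standardising Committee W to the population department mix: 0.273·27/31 + 0.257·59/80 + 0.243·84/130 + 0.227·44/179 = 0.640.

0.64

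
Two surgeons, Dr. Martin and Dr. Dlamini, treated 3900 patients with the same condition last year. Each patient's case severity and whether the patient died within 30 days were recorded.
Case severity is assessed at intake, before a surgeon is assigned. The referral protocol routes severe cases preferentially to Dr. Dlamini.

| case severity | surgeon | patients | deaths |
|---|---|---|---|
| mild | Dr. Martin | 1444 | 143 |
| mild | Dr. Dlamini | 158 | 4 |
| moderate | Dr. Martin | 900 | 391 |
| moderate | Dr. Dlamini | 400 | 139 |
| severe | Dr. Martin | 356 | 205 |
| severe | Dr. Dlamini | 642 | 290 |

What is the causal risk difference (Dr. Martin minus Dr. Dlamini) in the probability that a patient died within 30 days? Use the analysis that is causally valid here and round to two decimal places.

Here case severity is a common cause — it drives both which surgeon a case falls under and the outcome. The crude comparison mixes populations; the stratum-specific rates are the causally relevant ones.
Adjusting over the population distribution of case severity: 0.411·(0.099−0.025) + 0.333·(0.434−0.347) + 0.256·(0.576−0.452) = +0.091.

+0.09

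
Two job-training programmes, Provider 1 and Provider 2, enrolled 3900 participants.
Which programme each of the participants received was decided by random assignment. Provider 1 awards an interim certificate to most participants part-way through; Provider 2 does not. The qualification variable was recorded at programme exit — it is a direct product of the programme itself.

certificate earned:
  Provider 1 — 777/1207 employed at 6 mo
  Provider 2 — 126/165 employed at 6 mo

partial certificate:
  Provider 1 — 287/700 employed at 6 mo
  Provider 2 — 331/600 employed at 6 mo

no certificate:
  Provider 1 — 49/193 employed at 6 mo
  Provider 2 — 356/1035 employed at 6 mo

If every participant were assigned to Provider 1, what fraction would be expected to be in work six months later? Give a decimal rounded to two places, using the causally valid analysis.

Because the programme influences qualification attained during the programme, qualification attained during the programme is a post-treatment mediator, not a confounder. Stratifying on it would bias the estimate; the causal effect is the crude pooled difference.
So P(outcome | do(Provider 1)) is just the pooled rate for Provider 1: 1113/2100 = 0.530.

0.53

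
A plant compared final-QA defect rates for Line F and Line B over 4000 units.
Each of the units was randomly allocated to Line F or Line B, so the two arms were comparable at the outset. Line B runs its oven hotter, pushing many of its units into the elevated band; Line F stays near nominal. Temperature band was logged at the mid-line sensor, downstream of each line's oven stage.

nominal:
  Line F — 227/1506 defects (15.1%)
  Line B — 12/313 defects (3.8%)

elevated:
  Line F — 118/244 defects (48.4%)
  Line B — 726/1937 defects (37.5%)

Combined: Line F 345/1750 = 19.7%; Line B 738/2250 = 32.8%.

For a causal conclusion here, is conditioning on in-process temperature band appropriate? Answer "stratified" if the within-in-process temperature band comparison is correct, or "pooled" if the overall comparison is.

The in-process temperature band-specific comparison favours Line B throughout, but the pooled figures favour Line F. The question is whether to condition on in-process temperature band.
Stratifying would compare lines among units the lines themselves sorted into in-process temperature band groups — a form of selection on an intermediate. The unconditioned pooled rates give the total causal effect.
Pooled: Line F 19.7% vs Line B 32.8%; Line F is lower overall.

pooled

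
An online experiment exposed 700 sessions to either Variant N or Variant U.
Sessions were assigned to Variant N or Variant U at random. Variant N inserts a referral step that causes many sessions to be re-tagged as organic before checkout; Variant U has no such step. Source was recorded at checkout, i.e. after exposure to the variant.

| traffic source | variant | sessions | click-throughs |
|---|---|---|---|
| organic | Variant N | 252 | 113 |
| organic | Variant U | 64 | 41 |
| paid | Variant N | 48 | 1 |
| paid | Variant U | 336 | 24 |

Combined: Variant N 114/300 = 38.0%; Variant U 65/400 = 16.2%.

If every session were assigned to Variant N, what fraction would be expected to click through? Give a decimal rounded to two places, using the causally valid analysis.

0.38

Traffic source is recorded after the variant and is itself shifted by it — it sits on the causal path from variant to outcome. Conditioning on a mediator would strip out part of the effect we want; the pooled comparison gives the total causal effect.
So P(outcome | do(Variant N)) is just the pooled rate for Variant N: 114/300 = 0.380.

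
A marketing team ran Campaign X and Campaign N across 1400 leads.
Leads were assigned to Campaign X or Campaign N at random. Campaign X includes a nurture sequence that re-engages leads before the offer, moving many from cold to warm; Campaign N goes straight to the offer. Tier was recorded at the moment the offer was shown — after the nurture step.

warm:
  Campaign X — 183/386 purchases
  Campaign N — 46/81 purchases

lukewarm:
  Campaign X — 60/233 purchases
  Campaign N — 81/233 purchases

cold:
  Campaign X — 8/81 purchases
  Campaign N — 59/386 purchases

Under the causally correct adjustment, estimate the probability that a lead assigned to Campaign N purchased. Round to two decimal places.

Engagement tier is recorded after the campaign and is itself shifted by it — it sits on the causal path from campaign to outcome. Conditioning on a mediator would strip out part of the effect we want; the pooled comparison gives the total causal effect.
So P(outcome | do(Campaign N)) is just the pooled rate for Campaign N: 186/700 = 0.266.

0.27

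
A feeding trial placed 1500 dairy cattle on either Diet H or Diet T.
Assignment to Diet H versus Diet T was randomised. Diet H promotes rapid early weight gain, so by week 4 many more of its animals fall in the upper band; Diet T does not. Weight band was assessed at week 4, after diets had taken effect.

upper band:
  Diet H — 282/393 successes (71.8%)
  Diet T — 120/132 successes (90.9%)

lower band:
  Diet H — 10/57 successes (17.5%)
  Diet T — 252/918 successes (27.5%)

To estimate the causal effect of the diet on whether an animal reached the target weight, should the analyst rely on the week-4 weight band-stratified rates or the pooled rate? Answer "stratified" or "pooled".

Stratifying would compare diets among dairy cattle the diets themselves sorted into week-4 weight band groups — a form of selection on an intermediate. The unconditioned pooled rates give the total causal effect.
Pooled: Diet H 64.9% vs Diet T 35.4%; Diet H is higher overall.

pooled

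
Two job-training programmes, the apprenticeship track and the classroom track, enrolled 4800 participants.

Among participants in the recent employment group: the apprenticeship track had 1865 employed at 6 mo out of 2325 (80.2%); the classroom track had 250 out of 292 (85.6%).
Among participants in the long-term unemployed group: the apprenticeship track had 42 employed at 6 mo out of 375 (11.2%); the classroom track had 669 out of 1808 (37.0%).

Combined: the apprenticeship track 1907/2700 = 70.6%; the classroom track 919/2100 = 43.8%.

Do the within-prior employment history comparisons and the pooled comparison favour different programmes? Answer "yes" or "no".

Within each prior employment history level (recent employment 80.2% vs 85.6%; long-term unemployed 11.2% vs 37.0%), the classroom track has the higher rate every time. Pooled: 70.6% vs 43.8% — the apprenticeship track has the higher rate overall. The two comparisons disagree.

yes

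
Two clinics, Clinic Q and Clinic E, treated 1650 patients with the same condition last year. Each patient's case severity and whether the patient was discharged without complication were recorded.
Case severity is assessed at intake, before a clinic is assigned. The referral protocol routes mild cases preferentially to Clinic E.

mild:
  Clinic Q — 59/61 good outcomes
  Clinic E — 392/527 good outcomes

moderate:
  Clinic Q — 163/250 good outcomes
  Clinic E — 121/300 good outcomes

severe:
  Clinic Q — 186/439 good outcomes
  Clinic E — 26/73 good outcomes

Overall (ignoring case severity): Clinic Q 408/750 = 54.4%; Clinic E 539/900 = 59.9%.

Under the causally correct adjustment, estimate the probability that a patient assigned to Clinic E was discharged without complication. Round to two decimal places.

The case severity-specific comparison favours Clinic Q throughout, but the pooled figures favour Clinic E. The question is whether to condition on case severity.
The imbalance in case severity arose from how patients were allocated, not from anything the clinic did; and case severity independently affects the outcome. The pooled gap is confounded — condition on case severity.
Standardising Clinic E to the population case severity mix: 0.356·392/527 + 0.333·121/300 + 0.310·26/73 = 0.510.

0.51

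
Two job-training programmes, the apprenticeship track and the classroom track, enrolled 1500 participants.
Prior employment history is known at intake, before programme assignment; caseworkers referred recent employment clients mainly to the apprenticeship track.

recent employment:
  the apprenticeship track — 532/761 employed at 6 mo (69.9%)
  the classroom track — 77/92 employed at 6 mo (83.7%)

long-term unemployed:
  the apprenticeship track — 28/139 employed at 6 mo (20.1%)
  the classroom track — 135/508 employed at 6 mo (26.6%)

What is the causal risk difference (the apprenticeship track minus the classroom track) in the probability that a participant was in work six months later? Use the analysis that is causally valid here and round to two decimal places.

The stratified and pooled comparisons disagree (the classroom track wins within each prior employment history; the apprenticeship track wins overall), so the answer turns on the causal role of prior employment history.
Prior employment history differs across programmes for reasons unrelated to any effect of the programme itself, and it separately predicts the outcome — a classic confounder. We must compare within prior employment history levels.
Adjusting over the population distribution of prior employment history: 0.569·(0.699−0.837) + 0.431·(0.201−0.266) = -0.106.

-0.11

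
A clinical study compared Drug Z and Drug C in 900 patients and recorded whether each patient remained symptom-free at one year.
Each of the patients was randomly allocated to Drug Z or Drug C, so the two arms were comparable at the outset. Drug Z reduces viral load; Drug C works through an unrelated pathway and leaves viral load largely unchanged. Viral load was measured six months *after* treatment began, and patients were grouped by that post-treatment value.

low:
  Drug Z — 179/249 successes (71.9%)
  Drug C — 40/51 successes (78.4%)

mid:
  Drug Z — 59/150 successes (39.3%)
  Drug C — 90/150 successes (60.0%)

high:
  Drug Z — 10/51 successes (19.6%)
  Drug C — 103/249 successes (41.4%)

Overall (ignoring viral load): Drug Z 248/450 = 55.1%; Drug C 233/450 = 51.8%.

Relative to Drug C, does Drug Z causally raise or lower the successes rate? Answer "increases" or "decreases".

Stratifying would compare drugs among patients the drugs themselves sorted into viral load groups — a form of selection on an intermediate. The unconditioned pooled rates give the total causal effect.
Pooled: Drug Z 55.1% vs Drug C 51.8%; Drug Z is higher overall.

increases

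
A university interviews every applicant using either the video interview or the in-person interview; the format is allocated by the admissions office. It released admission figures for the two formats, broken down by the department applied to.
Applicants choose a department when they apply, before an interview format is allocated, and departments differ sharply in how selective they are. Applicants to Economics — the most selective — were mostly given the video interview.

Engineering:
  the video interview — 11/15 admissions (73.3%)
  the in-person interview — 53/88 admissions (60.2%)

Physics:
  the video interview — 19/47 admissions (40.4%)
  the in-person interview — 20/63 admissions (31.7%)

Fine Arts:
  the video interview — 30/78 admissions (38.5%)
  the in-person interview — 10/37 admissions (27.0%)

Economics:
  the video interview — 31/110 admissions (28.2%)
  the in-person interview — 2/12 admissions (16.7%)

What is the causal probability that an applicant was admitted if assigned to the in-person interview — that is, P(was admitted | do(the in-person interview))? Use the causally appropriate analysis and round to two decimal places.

Nothing the interview format does changes department; the imbalance is an allocation artefact. With department also predicting the outcome, the pooled figure is confounded, and the within-stratum comparison is the causal one.
Standardising the in-person interview to the population department mix: 0.229·53/88 + 0.244·20/63 + 0.256·10/37 + 0.271·2/12 = 0.330.

0.33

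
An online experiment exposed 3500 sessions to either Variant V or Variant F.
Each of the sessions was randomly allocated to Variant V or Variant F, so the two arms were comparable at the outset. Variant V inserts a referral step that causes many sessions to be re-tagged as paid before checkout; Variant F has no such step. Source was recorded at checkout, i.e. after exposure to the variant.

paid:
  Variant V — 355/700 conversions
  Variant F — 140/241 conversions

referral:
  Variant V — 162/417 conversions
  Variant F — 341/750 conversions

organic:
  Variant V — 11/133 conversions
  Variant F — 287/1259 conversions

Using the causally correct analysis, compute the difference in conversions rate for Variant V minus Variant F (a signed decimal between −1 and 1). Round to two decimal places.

+0.08

Traffic source is recorded after the variant and is itself shifted by it — it sits on the causal path from variant to outcome. Conditioning on a mediator would strip out part of the effect we want; the pooled comparison gives the total causal effect.
The causal difference is the pooled difference: 0.422 − 0.341 = +0.081.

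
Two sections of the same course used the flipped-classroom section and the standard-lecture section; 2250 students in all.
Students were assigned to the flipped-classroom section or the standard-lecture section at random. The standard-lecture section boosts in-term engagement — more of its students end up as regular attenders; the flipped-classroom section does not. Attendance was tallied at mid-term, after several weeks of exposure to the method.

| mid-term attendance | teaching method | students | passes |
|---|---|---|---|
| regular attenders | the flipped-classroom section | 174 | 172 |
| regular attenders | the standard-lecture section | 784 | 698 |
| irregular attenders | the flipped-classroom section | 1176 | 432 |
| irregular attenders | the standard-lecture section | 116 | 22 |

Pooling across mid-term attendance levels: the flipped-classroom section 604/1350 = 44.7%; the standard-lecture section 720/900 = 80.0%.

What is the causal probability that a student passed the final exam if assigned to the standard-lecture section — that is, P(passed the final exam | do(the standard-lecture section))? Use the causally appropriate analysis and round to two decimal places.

Stratifying would compare teaching methods among students the teaching methods themselves sorted into mid-term attendance groups — a form of selection on an intermediate. The unconditioned pooled rates give the total causal effect.
So P(outcome | do(the standard-lecture section)) is just the pooled rate for the standard-lecture section: 720/900 = 0.800.

0.80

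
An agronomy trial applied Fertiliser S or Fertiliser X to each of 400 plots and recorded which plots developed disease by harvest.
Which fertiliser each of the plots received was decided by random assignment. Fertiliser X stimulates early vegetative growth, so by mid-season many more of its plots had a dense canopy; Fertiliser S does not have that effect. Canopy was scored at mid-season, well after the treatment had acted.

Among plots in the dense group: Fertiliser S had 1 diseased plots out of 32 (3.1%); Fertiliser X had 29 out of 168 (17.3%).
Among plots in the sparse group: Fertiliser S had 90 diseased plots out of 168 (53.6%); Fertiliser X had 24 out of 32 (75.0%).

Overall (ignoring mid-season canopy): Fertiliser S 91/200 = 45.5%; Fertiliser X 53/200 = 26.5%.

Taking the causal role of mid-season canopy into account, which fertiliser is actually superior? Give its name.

Fertiliser X

Mid-season canopy here is a post-treatment variable shaped by the fertiliser; conditioning on it would introduce bias rather than remove it. The overall comparison is the causal one.
Pooled: Fertiliser S 45.5% vs Fertiliser X 26.5%; Fertiliser X is lower overall.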